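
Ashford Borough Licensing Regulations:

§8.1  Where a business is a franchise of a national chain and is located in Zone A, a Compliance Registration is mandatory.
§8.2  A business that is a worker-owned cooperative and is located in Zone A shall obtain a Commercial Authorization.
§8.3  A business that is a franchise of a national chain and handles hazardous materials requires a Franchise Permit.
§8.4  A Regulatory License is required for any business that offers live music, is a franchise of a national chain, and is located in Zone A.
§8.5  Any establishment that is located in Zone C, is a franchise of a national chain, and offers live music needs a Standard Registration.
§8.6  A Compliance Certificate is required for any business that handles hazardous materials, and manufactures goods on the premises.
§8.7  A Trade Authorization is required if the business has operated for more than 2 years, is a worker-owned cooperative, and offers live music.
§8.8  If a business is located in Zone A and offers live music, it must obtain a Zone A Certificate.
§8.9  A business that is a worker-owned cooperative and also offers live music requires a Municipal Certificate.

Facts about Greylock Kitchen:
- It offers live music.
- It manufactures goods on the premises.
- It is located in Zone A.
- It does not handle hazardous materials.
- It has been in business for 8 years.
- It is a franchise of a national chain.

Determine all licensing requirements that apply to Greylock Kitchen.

Compliance Registration, Regulatory License, Zone A Certificate

§8.1 is a franchise of a national chain; is located in Zone A → Compliance Registration required.
§8.2 is a franchise of a national chain (not: is a worker-owned cooperative); is located in Zone A → Commercial Authorization not required.
§8.3 is a franchise of a national chain; does not handle hazardous materials → Franchise Permit not required.
§8.4 offers live music; is a franchise of a national chain; is located in Zone A → Regulatory License required.
§8.5 is located in Zone A (not: is located in Zone C); is a franchise of a national chain; offers live music → Standard Registration not required.
§8.6 does not handle hazardous materials; manufactures goods on the premises → Compliance Certificate not required.
§8.7 years in business 8 > 2; is a franchise of a national chain (not: is a worker-owned cooperative); offers live music → Trade Authorization not required.
§8.8 is located in Zone A; offers live music → Zone A Certificate required.
§8.9 is a franchise of a national chain (not: is a worker-owned cooperative); offers live music → Municipal Certificate not required.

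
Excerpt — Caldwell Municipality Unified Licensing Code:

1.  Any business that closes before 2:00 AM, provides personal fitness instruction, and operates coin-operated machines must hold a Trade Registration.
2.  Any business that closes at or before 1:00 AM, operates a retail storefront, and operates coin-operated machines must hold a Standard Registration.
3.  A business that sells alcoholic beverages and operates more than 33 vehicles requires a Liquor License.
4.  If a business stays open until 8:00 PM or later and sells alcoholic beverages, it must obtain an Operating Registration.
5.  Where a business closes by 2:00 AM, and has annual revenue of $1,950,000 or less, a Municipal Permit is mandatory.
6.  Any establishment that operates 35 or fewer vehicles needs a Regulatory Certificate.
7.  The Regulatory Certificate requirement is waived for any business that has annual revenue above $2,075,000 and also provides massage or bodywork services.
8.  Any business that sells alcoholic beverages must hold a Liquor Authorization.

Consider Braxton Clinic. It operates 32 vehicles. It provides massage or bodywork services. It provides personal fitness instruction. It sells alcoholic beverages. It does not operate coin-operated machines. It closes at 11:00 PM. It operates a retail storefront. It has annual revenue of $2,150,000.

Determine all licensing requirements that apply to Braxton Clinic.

Liquor Authorization, Operating Registration

1. closes 11:00 PM, at/before 2:00 AM; provides personal fitness instruction; does not operate coin-operated machines → Trade Registration not required.
2. closes 11:00 PM, at/before 1:00 AM; operates a retail storefront; does not operate coin-operated machines → Standard Registration not required.
3. sells alcoholic beverages; vehicles 32 ≤ 33 → Liquor License not required.
4. closes 11:00 PM, after 8:00 PM; sells alcoholic beverages → Operating Registration required.
5. closes 11:00 PM, at/before 2:00 AM; revenue $2,150,000 > $1,950,000 → Municipal Permit not required.
6. vehicles 32 ≤ 35 → Regulatory Certificate required.
7. revenue $2,150,000 > $2,075,000; provides massage or bodywork services → exempt from Regulatory Certificate.
8. sells alcoholic beverages → Liquor Authorization required.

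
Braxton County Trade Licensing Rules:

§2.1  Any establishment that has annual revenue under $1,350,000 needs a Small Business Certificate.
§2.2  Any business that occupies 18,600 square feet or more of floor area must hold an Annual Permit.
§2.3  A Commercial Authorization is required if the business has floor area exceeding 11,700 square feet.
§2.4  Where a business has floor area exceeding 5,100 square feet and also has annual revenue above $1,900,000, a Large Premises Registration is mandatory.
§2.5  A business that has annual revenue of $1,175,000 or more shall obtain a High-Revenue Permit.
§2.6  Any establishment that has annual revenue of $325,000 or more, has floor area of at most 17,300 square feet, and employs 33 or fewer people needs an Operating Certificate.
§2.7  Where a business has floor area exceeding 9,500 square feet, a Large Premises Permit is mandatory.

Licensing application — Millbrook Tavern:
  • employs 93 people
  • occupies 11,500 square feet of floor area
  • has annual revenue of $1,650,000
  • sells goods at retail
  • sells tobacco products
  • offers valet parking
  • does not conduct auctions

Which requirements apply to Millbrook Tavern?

§2.1 revenue $1,650,000 ≥ $1,350,000 → Small Business Certificate not required.
§2.2 floor area 11,500 square feet < 18,600 square feet → Annual Permit not required.
§2.3 floor area 11,500 square feet ≤ 11,700 square feet → Commercial Authorization not required.
§2.4 floor area 11,500 square feet > 5,100 square feet; revenue $1,650,000 ≤ $1,900,000 → Large Premises Registration not required.
§2.5 revenue $1,650,000 ≥ $1,175,000 → High-Revenue Permit required.
§2.6 revenue $1,650,000 ≥ $325,000; floor area 11,500 square feet ≤ 17,300 square feet; employees 93 > 33 → Operating Certificate not required.
§2.7 floor area 11,500 square feet > 9,500 square feet → Large Premises Permit required.

High-Revenue Permit, Large Premises Permit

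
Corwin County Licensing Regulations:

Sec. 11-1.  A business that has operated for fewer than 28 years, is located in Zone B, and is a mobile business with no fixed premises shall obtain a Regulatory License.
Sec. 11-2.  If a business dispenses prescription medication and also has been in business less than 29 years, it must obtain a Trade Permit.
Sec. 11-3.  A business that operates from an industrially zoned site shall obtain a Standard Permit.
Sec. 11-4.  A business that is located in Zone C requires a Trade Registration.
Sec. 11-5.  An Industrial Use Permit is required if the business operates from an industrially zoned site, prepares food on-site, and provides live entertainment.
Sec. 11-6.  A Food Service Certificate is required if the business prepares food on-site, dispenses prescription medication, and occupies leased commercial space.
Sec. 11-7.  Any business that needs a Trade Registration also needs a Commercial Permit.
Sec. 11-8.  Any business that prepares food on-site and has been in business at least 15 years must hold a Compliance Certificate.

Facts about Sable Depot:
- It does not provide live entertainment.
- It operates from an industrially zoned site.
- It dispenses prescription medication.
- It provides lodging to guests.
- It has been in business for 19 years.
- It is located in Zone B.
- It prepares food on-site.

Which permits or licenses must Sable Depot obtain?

Sec. 11-1. years in business 19 < 28; is located in Zone B; operates from an industrially zoned site (not: is a mobile business with no fixed premises) → Regulatory License not required.
Sec. 11-2. dispenses prescription medication; years in business 19 < 29 → Trade Permit required.
Sec. 11-3. operates from an industrially zoned site → Standard Permit required.
Sec. 11-4. is located in Zone B (not: is located in Zone C) → Trade Registration not required.
Sec. 11-5. operates from an industrially zoned site; prepares food on-site; does not provide live entertainment → Industrial Use Permit not required.
Sec. 11-6. prepares food on-site; dispenses prescription medication; operates from an industrially zoned site (not: occupies leased commercial space) → Food Service Certificate not required.
Sec. 11-7. Trade Registration is not required → no effect.
Sec. 11-8. prepares food on-site; years in business 19 ≥ 15 → Compliance Certificate required.

Compliance Certificate, Standard Permit, Trade Permit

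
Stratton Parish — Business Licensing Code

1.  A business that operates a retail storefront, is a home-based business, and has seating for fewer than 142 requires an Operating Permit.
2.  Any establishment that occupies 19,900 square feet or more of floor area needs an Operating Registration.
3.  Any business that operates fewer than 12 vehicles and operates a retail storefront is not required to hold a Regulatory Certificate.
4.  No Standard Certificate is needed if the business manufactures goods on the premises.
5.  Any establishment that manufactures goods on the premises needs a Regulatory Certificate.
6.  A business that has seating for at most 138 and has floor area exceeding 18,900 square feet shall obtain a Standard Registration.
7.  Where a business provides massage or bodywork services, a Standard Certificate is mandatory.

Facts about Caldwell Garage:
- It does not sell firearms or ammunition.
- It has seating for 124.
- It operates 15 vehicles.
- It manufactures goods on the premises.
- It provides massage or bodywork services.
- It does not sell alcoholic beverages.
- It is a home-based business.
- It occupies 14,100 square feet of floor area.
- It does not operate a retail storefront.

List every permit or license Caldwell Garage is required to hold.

1. does not operate a retail storefront; is a home-based business; seating 124 < 142 → Operating Permit not required.
2. floor area 14,100 square feet < 19,900 square feet → Operating Registration not required.
3. vehicles 15 ≥ 12; does not operate a retail storefront → Regulatory Certificate exemption does not apply.
4. manufactures goods on the premises → exempt from Standard Certificate.
5. manufactures goods on the premises → Regulatory Certificate required.
6. seating 124 ≤ 138; floor area 14,100 square feet ≤ 18,900 square feet → Standard Registration not required.
7. provides massage or bodywork services → Standard Certificate required.

Regulatory Certificate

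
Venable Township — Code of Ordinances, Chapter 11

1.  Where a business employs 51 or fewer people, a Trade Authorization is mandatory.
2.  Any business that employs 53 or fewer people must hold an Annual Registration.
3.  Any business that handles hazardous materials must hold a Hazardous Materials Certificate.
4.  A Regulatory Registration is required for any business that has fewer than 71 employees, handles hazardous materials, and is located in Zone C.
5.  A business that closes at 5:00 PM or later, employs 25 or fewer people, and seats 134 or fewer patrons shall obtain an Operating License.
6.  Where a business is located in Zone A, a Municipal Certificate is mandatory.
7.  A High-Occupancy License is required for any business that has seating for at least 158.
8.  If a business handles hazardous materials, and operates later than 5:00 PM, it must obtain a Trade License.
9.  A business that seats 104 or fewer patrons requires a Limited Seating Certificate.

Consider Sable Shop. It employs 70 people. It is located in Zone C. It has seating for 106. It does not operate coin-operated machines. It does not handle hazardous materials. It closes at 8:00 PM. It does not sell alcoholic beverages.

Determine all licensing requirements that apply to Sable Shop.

None

1. employees 70 > 51 → Trade Authorization not required.
2. employees 70 > 53 → Annual Registration not required.
3. does not handle hazardous materials → Hazardous Materials Certificate not required.
4. employees 70 < 71; does not handle hazardous materials; is located in Zone C → Regulatory Registration not required.
5. closes 8:00 PM, after 5:00 PM; employees 70 > 25; seating 106 ≤ 134 → Operating License not required.
6. is located in Zone C (not: is located in Zone A) → Municipal Certificate not required.
7. seating 106 < 158 → High-Occupancy License not required.
8. does not handle hazardous materials; closes 8:00 PM, after 5:00 PM → Trade License not required.
9. seating 106 > 104 → Limited Seating Certificate not required.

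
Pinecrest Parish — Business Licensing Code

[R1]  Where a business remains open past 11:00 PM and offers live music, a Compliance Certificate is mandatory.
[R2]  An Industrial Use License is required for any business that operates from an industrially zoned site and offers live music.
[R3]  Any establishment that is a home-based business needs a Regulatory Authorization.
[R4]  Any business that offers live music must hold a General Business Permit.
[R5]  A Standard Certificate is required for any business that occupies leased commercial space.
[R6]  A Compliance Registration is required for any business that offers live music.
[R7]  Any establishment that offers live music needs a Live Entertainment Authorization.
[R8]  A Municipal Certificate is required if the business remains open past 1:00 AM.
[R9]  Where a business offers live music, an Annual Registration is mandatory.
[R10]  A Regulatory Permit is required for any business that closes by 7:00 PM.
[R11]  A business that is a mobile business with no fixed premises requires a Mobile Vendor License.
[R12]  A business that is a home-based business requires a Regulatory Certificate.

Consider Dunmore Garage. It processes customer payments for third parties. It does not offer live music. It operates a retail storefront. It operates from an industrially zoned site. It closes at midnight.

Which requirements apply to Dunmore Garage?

None

[R1] closes midnight, after 11:00 PM; does not offer live music → Compliance Certificate not required.
[R2] operates from an industrially zoned site; does not offer live music → Industrial Use License not required.
[R3] operates from an industrially zoned site (not: is a home-based business) → Regulatory Authorization not required.
[R4] does not offer live music → General Business Permit not required.
[R5] operates from an industrially zoned site (not: occupies leased commercial space) → Standard Certificate not required.
[R6] does not offer live music → Compliance Registration not required.
[R7] does not offer live music → Live Entertainment Authorization not required.
[R8] closes midnight, at/before 1:00 AM → Municipal Certificate not required.
[R9] does not offer live music → Annual Registration not required.
[R10] closes midnight, after 7:00 PM → Regulatory Permit not required.
[R11] operates from an industrially zoned site (not: is a mobile business with no fixed premises) → Mobile Vendor License not required.
[R12] operates from an industrially zoned site (not: is a home-based business) → Regulatory Certificate not required.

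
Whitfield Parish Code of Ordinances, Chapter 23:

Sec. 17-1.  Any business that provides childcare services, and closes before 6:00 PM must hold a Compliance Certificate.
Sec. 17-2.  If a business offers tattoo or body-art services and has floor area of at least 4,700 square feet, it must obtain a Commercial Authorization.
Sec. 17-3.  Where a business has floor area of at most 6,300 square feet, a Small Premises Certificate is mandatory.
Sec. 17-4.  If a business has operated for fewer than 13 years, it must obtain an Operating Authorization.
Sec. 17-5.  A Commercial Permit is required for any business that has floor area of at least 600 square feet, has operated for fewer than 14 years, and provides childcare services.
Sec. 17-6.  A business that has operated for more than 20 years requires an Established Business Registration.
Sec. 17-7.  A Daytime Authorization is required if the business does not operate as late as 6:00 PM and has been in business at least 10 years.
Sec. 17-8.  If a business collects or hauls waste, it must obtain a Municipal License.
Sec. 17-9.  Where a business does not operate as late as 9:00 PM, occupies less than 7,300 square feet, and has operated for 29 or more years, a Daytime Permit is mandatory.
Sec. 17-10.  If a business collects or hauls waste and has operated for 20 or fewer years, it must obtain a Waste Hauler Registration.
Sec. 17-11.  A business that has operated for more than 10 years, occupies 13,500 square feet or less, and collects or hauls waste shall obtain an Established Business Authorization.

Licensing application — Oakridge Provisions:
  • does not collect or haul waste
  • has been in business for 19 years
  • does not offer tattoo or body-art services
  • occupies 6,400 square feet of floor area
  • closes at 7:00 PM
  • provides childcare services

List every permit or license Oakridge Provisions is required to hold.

None

Sec. 17-1. provides childcare services; closes 7:00 PM, after 6:00 PM → Compliance Certificate not required.
Sec. 17-2. does not offer tattoo or body-art services; floor area 6,400 square feet ≥ 4,700 square feet → Commercial Authorization not required.
Sec. 17-3. floor area 6,400 square feet > 6,300 square feet → Small Premises Certificate not required.
Sec. 17-4. years in business 19 ≥ 13 → Operating Authorization not required.
Sec. 17-5. floor area 6,400 square feet ≥ 600 square feet; years in business 19 ≥ 14; provides childcare services → Commercial Permit not required.
Sec. 17-6. years in business 19 ≤ 20 → Established Business Registration not required.
Sec. 17-7. closes 7:00 PM, after 6:00 PM; years in business 19 ≥ 10 → Daytime Authorization not required.
Sec. 17-8. does not collect or haul waste → Municipal License not required.
Sec. 17-9. closes 7:00 PM, at/before 9:00 PM; floor area 6,400 square feet < 7,300 square feet; years in business 19 < 29 → Daytime Permit not required.
Sec. 17-10. does not collect or haul waste; years in business 19 ≤ 20 → Waste Hauler Registration not required.
Sec. 17-11. years in business 19 > 10; floor area 6,400 square feet ≤ 13,500 square feet; does not collect or haul waste → Established Business Authorization not required.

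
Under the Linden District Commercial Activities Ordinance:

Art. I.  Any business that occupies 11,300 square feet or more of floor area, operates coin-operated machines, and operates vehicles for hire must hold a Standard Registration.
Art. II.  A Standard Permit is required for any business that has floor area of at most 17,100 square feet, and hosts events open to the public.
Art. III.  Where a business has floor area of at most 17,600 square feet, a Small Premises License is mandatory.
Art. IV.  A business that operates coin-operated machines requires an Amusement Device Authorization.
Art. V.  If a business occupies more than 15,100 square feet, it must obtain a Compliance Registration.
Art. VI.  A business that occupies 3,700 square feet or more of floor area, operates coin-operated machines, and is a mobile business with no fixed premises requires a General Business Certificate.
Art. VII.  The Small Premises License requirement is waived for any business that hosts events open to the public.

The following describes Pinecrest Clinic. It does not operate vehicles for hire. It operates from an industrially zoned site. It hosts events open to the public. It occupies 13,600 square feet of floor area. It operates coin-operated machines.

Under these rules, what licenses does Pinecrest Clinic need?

Art. I. floor area 13,600 square feet ≥ 11,300 square feet; operates coin-operated machines; does not operate vehicles for hire → Standard Registration not required.
Art. II. floor area 13,600 square feet ≤ 17,100 square feet; hosts events open to the public → Standard Permit required.
Art. III. floor area 13,600 square feet ≤ 17,600 square feet → Small Premises License required.
Art. IV. operates coin-operated machines → Amusement Device Authorization required.
Art. V. floor area 13,600 square feet ≤ 15,100 square feet → Compliance Registration not required.
Art. VI. floor area 13,600 square feet ≥ 3,700 square feet; operates coin-operated machines; operates from an industrially zoned site (not: is a mobile business with no fixed premises) → General Business Certificate not required.
Art. VII. hosts events open to the public → exempt from Small Premises License.

Amusement Device Authorization, Standard Permit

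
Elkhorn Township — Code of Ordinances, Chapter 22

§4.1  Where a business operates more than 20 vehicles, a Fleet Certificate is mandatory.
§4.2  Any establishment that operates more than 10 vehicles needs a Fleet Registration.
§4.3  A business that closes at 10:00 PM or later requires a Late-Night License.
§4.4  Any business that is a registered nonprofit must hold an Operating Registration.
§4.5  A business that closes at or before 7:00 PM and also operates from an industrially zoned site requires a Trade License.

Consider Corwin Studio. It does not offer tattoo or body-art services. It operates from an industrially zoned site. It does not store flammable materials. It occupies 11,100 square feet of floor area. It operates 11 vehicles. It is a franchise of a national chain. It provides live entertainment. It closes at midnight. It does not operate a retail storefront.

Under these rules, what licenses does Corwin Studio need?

§4.1 vehicles 11 ≤ 20 → Fleet Certificate not required.
§4.2 vehicles 11 > 10 → Fleet Registration required.
§4.3 closes midnight, after 10:00 PM → Late-Night License required.
§4.4 is a franchise of a national chain (not: is a registered nonprofit) → Operating Registration not required.
§4.5 closes midnight, after 7:00 PM; operates from an industrially zoned site → Trade License not required.

Fleet Registration, Late-Night License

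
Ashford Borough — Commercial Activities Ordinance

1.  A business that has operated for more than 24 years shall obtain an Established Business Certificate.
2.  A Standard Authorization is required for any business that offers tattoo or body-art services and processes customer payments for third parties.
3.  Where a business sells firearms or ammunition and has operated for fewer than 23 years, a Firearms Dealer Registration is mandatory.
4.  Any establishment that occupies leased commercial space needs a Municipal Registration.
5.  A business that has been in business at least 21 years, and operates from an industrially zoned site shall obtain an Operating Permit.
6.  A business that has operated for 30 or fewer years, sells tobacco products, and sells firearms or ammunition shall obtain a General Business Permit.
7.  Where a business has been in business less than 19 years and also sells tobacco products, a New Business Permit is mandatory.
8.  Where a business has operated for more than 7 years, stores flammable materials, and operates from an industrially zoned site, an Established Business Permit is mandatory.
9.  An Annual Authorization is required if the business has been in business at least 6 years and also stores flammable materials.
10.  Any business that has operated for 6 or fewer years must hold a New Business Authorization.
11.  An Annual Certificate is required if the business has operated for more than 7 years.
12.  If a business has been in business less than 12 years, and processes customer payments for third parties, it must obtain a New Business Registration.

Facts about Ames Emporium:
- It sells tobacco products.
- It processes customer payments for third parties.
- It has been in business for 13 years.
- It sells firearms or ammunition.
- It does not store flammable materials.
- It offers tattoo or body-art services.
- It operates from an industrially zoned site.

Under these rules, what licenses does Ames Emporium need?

Annual Certificate, Firearms Dealer Registration, General Business Permit, New Business Permit, Standard Authorization

1. years in business 13 ≤ 24 → Established Business Certificate not required.
2. offers tattoo or body-art services; processes customer payments for third parties → Standard Authorization required.
3. sells firearms or ammunition; years in business 13 < 23 → Firearms Dealer Registration required.
4. operates from an industrially zoned site (not: occupies leased commercial space) → Municipal Registration not required.
5. years in business 13 < 21; operates from an industrially zoned site → Operating Permit not required.
6. years in business 13 ≤ 30; sells tobacco products; sells firearms or ammunition → General Business Permit required.
7. years in business 13 < 19; sells tobacco products → New Business Permit required.
8. years in business 13 > 7; does not store flammable materials; operates from an industrially zoned site → Established Business Permit not required.
9. years in business 13 ≥ 6; does not store flammable materials → Annual Authorization not required.
10. years in business 13 > 6 → New Business Authorization not required.
11. years in business 13 > 7 → Annual Certificate required.
12. years in business 13 ≥ 12; processes customer payments for third parties → New Business Registration not required.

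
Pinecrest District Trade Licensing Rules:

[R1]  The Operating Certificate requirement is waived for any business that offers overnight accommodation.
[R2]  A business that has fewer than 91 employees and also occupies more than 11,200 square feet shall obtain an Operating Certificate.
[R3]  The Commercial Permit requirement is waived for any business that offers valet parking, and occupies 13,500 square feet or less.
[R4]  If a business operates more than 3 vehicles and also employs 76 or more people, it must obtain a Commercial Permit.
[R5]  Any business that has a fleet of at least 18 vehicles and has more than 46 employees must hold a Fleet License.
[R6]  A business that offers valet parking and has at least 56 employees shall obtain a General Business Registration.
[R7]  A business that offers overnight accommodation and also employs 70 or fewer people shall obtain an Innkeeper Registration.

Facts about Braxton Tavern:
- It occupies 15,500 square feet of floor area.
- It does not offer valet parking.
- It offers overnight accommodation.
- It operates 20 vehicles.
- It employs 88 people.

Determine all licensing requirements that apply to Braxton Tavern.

Commercial Permit, Fleet License

[R1] offers overnight accommodation → exempt from Operating Certificate.
[R2] employees 88 < 91; floor area 15,500 square feet > 11,200 square feet → Operating Certificate required.
[R3] does not offer valet parking; floor area 15,500 square feet > 13,500 square feet → Commercial Permit exemption does not apply.
[R4] vehicles 20 > 3; employees 88 ≥ 76 → Commercial Permit required.
[R5] vehicles 20 ≥ 18; employees 88 > 46 → Fleet License required.
[R6] does not offer valet parking; employees 88 ≥ 56 → General Business Registration not required.
[R7] offers overnight accommodation; employees 88 > 70 → Innkeeper Registration not required.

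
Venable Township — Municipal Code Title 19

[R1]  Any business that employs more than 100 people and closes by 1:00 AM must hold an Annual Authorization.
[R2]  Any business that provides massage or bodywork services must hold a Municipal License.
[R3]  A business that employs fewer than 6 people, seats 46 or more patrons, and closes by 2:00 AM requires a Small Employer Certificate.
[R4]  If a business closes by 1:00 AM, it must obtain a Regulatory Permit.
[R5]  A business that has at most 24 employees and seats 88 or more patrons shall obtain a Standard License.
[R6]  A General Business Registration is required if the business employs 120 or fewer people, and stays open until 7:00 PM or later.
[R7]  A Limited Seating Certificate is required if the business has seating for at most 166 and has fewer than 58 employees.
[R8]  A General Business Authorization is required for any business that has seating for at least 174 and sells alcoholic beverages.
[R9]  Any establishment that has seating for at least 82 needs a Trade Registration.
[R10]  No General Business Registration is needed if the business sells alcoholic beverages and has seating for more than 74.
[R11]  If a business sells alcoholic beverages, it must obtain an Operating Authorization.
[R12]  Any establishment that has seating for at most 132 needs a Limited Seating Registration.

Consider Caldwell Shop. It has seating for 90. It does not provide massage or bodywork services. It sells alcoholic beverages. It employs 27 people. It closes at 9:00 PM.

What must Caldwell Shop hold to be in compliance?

Limited Seating Certificate, Limited Seating Registration, Operating Authorization, Regulatory Permit, Trade Registration

[R1] employees 27 ≤ 100; closes 9:00 PM, at/before 1:00 AM → Annual Authorization not required.
[R2] does not provide massage or bodywork services → Municipal License not required.
[R3] employees 27 ≥ 6; seating 90 ≥ 46; closes 9:00 PM, at/before 2:00 AM → Small Employer Certificate not required.
[R4] closes 9:00 PM, at/before 1:00 AM → Regulatory Permit required.
[R5] employees 27 > 24; seating 90 ≥ 88 → Standard License not required.
[R6] employees 27 ≤ 120; closes 9:00 PM, after 7:00 PM → General Business Registration required.
[R7] seating 90 ≤ 166; employees 27 < 58 → Limited Seating Certificate required.
[R8] seating 90 < 174; sells alcoholic beverages → General Business Authorization not required.
[R9] seating 90 ≥ 82 → Trade Registration required.
[R10] sells alcoholic beverages; seating 90 > 74 → exempt from General Business Registration.
[R11] sells alcoholic beverages → Operating Authorization required.
[R12] seating 90 ≤ 132 → Limited Seating Registration required.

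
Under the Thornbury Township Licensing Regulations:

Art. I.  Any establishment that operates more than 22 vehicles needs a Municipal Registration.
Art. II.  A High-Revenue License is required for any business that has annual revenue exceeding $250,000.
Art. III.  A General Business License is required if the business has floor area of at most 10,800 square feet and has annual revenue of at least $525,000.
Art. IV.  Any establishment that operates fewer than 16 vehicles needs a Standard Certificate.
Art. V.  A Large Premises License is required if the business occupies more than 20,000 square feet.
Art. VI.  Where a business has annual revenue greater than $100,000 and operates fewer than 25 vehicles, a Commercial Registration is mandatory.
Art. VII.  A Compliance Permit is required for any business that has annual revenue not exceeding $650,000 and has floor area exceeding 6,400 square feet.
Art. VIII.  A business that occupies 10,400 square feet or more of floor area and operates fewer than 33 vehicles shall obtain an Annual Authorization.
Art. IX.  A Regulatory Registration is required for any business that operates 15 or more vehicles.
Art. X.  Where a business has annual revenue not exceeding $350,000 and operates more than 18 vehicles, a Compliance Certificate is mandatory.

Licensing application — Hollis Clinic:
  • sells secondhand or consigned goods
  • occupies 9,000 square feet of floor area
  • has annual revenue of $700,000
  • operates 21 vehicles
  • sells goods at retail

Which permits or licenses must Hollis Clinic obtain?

Art. I. vehicles 21 ≤ 22 → Municipal Registration not required.
Art. II. revenue $700,000 > $250,000 → High-Revenue License required.
Art. III. floor area 9,000 square feet ≤ 10,800 square feet; revenue $700,000 ≥ $525,000 → General Business License required.
Art. IV. vehicles 21 ≥ 16 → Standard Certificate not required.
Art. V. floor area 9,000 square feet ≤ 20,000 square feet → Large Premises License not required.
Art. VI. revenue $700,000 > $100,000; vehicles 21 < 25 → Commercial Registration required.
Art. VII. revenue $700,000 > $650,000; floor area 9,000 square feet > 6,400 square feet → Compliance Permit not required.
Art. VIII. floor area 9,000 square feet < 10,400 square feet; vehicles 21 < 33 → Annual Authorization not required.
Art. IX. vehicles 21 ≥ 15 → Regulatory Registration required.
Art. X. revenue $700,000 > $350,000; vehicles 21 > 18 → Compliance Certificate not required.

Commercial Registration, General Business License, High-Revenue License, Regulatory Registration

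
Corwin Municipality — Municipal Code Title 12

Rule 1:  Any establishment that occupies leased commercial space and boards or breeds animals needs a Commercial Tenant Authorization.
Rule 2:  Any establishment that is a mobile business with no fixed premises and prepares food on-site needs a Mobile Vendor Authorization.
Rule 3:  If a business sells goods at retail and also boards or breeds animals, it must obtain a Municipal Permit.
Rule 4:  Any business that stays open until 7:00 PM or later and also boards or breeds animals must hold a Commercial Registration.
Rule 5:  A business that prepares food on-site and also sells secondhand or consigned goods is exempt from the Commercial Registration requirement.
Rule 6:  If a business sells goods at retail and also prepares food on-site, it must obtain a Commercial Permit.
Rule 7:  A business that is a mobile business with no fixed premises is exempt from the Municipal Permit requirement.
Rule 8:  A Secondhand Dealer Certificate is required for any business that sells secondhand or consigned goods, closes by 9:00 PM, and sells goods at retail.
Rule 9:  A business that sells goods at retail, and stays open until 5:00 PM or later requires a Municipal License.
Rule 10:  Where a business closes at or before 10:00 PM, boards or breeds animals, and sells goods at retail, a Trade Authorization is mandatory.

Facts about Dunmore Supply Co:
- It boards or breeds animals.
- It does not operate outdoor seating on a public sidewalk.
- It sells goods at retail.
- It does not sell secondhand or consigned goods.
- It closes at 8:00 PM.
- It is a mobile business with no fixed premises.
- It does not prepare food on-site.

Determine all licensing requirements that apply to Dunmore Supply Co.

Commercial Registration, Municipal License, Trade Authorization

Rule 1: is a mobile business with no fixed premises (not: occupies leased commercial space); boards or breeds animals → Commercial Tenant Authorization not required.
Rule 2: is a mobile business with no fixed premises; does not prepare food on-site → Mobile Vendor Authorization not required.
Rule 3: sells goods at retail; boards or breeds animals → Municipal Permit required.
Rule 4: closes 8:00 PM, after 7:00 PM; boards or breeds animals → Commercial Registration required.
Rule 5: does not prepare food on-site; does not sell secondhand or consigned goods → Commercial Registration exemption does not apply.
Rule 6: sells goods at retail; does not prepare food on-site → Commercial Permit not required.
Rule 7: is a mobile business with no fixed premises → exempt from Municipal Permit.
Rule 8: does not sell secondhand or consigned goods; closes 8:00 PM, at/before 9:00 PM; sells goods at retail → Secondhand Dealer Certificate not required.
Rule 9: sells goods at retail; closes 8:00 PM, after 5:00 PM → Municipal License required.
Rule 10: closes 8:00 PM, at/before 10:00 PM; boards or breeds animals; sells goods at retail → Trade Authorization required.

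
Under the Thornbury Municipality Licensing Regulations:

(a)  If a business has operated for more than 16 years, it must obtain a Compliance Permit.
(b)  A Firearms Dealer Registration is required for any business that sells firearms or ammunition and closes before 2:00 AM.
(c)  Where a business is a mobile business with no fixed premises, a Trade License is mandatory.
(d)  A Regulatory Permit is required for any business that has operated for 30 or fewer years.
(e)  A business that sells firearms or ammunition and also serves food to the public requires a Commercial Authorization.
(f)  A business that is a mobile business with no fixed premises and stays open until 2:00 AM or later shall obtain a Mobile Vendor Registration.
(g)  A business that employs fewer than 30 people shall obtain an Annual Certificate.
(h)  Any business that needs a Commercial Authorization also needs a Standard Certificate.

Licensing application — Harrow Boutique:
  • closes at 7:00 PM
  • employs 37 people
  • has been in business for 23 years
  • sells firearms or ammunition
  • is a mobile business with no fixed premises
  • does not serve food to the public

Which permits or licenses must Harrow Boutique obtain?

Compliance Permit, Firearms Dealer Registration, Regulatory Permit, Trade License

(a) years in business 23 > 16 → Compliance Permit required.
(b) sells firearms or ammunition; closes 7:00 PM, at/before 2:00 AM → Firearms Dealer Registration required.
(c) is a mobile business with no fixed premises → Trade License required.
(d) years in business 23 ≤ 30 → Regulatory Permit required.
(e) sells firearms or ammunition; does not serve food to the public → Commercial Authorization not required.
(f) is a mobile business with no fixed premises; closes 7:00 PM, at/before 2:00 AM → Mobile Vendor Registration not required.
(g) employees 37 ≥ 30 → Annual Certificate not required.
(h) Commercial Authorization is not required → no effect.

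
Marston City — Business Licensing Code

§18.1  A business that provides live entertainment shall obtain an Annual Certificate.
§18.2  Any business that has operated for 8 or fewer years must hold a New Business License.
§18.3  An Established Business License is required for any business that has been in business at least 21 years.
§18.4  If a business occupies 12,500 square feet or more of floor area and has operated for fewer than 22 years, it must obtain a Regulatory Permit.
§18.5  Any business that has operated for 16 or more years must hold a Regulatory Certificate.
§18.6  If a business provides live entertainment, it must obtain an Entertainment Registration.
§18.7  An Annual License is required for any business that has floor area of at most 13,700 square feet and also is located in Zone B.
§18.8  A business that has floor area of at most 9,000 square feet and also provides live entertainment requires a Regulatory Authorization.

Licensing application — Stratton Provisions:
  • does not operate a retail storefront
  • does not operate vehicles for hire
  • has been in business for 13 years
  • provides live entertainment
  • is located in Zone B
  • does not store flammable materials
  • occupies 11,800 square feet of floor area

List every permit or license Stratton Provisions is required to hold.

§18.1 provides live entertainment → Annual Certificate required.
§18.2 years in business 13 > 8 → New Business License not required.
§18.3 years in business 13 < 21 → Established Business License not required.
§18.4 floor area 11,800 square feet < 12,500 square feet; years in business 13 < 22 → Regulatory Permit not required.
§18.5 years in business 13 < 16 → Regulatory Certificate not required.
§18.6 provides live entertainment → Entertainment Registration required.
§18.7 floor area 11,800 square feet ≤ 13,700 square feet; is located in Zone B → Annual License required.
§18.8 floor area 11,800 square feet > 9,000 square feet; provides live entertainment → Regulatory Authorization not required.

Annual Certificate, Annual License, Entertainment Registration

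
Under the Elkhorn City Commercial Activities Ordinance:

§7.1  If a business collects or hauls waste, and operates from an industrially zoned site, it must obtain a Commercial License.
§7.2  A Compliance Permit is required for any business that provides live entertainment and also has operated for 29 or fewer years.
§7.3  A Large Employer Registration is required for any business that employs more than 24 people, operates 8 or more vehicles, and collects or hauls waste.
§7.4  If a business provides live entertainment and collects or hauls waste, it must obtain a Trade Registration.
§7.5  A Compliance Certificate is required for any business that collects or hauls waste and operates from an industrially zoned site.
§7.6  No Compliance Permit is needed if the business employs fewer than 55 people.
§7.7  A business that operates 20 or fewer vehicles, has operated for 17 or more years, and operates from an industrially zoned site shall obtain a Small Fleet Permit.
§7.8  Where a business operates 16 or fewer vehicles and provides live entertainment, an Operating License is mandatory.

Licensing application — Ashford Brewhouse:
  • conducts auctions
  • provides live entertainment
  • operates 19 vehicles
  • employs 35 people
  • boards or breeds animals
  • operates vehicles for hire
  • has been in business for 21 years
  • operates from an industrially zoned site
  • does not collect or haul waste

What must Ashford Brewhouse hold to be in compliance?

Small Fleet Permit

§7.1 does not collect or haul waste; operates from an industrially zoned site → Commercial License not required.
§7.2 provides live entertainment; years in business 21 ≤ 29 → Compliance Permit required.
§7.3 employees 35 > 24; vehicles 19 ≥ 8; does not collect or haul waste → Large Employer Registration not required.
§7.4 provides live entertainment; does not collect or haul waste → Trade Registration not required.
§7.5 does not collect or haul waste; operates from an industrially zoned site → Compliance Certificate not required.
§7.6 employees 35 < 55 → exempt from Compliance Permit.
§7.7 vehicles 19 ≤ 20; years in business 21 ≥ 17; operates from an industrially zoned site → Small Fleet Permit required.
§7.8 vehicles 19 > 16; provides live entertainment → Operating License not required.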